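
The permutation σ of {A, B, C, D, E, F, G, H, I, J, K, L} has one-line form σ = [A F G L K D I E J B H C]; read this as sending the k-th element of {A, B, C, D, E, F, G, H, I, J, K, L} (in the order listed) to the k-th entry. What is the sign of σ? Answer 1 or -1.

-1

In disjoint-cycle form the cycle lengths are 8, 3, 1.
A cycle is odd iff its length is even; σ has 1 even-length cycle, so sgn(σ) = (−1)^1 and σ is odd.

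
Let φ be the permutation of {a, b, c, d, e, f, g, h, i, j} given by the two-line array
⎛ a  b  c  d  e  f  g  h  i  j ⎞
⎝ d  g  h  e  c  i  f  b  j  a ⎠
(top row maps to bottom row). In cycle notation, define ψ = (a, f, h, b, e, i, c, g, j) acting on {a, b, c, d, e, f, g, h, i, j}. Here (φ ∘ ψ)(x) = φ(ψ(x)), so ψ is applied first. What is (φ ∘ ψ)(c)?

f

(φ ∘ ψ)(c) = φ(ψ(c)). ψ(c) = g, then φ(g) = f. So (φ ∘ ψ)(c) = f.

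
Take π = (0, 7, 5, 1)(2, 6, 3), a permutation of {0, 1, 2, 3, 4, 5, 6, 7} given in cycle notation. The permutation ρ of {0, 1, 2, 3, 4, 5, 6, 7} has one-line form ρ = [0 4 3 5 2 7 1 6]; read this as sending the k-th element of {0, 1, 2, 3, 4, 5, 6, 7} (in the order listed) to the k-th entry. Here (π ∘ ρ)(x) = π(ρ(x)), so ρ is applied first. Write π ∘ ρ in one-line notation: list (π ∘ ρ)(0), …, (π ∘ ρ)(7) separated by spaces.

For each element, apply ρ then π: 0 → 0 → 7; 1 → 4 → 4; 2 → 3 → 2; 3 → 5 → 1; 4 → 2 → 6; 5 → 7 → 5; 6 → 1 → 0; 7 → 6 → 3.
So π ∘ ρ in one-line form is 7 4 2 1 6 5 0 3.

7 4 2 1 6 5 0 3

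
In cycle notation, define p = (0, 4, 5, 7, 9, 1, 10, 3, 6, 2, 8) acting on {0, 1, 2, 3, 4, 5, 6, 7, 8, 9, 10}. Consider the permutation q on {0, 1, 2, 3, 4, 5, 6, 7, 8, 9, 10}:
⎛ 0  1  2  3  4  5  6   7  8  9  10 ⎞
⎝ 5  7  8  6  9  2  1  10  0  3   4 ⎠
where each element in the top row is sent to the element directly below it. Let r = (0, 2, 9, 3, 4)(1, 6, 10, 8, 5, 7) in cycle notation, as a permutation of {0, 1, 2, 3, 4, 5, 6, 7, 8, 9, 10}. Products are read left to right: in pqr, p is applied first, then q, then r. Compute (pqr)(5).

8

Apply the permutations in order: p(5) = 7, then q(7) = 10, then r(10) = 8. So (pqr)(5) = 8.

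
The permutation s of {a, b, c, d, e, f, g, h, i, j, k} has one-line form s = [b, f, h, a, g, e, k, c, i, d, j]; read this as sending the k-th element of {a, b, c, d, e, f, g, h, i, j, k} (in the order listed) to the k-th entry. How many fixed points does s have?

The fixed points (elements with s(x) = x) are {i}, so there is 1.

1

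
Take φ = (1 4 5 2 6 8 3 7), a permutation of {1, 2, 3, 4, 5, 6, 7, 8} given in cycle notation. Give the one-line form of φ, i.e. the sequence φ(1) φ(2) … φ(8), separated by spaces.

4 6 7 5 2 8 1 3

Reading each image from the cycles: 1→4, 2→6, 3→7, 4→5, 5→2, 6→8, 7→1, 8→3.
So the one-line form is 4 6 7 5 2 8 1 3.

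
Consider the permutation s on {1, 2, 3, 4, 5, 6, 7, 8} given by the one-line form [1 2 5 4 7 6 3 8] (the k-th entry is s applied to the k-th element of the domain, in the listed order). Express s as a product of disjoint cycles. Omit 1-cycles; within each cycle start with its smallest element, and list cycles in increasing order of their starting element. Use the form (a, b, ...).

(3, 5, 7)

Iterating s from 3 gives 3 → 5 → 7 → 3; that is the 3-cycle (3, 5, 7).
Continuing from each remaining unvisited element yields (3, 5, 7).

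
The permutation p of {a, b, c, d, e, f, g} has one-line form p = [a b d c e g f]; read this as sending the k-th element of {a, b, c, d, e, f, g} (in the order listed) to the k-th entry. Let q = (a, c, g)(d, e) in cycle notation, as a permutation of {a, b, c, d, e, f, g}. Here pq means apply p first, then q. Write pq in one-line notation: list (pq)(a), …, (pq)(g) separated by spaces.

Chase each element through p then q: a → a → c; b → b → b; c → d → e; d → c → g; e → e → d; f → g → a; g → f → f.
Collecting the images, pq = [c b e g d a f].

c b e g d a f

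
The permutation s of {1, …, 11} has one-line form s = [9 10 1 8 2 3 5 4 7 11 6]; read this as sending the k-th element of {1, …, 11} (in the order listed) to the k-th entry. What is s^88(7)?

Tracing 7 → 5 → … returns to 7 after 9 steps, so 7 lies in a 9-cycle (1 9 7 5 2 10 11 6 3).
Powers repeat with period 9 on this cycle, and 88 mod 9 = 7, so s^88(7) = s^7(7).
Advancing 7 steps from 7: 7 → 5 → 2 → 10 → 11 → 6 → 3 → 1.

1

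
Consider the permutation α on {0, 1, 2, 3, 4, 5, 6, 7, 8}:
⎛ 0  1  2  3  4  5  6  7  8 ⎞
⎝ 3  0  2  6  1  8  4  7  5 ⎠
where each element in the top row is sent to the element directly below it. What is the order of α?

10

Writing α as disjoint cycles, the cycle lengths are 5, 2, 1, 1.
The order is lcm(5, 2) = 10.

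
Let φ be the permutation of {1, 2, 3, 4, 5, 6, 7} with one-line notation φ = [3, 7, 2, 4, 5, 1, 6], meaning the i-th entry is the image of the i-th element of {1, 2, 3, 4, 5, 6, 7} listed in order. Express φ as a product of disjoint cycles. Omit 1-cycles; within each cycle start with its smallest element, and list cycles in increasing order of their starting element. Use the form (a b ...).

(1 3 2 7 6)

Start at 1 and follow images: 1 → 3 → 2 → 7 → 6 → 1, giving the cycle (1 3 2 7 6).
Continuing from each remaining unvisited element yields (1 3 2 7 6).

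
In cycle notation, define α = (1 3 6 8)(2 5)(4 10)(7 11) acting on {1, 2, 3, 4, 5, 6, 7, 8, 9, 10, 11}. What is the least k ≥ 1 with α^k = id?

The disjoint cycles have lengths 4, 2, 2, 2, 1.
The order of α is the least common multiple of its cycle lengths: lcm(4, 2, 2, 2) = 4.

4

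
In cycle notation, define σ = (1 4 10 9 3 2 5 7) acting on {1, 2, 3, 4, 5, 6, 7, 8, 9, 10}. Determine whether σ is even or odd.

The cycle lengths are 8, 1, 1.
A cycle is odd iff its length is even; σ has 1 even-length cycle, so sgn(σ) = (−1)^1 and σ is odd.

odd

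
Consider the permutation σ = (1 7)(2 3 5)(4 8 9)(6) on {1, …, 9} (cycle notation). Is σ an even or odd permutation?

odd

The cycle lengths are 3, 3, 2, 1.
A cycle of length ℓ contributes ℓ−1 transpositions, so σ is a product of 2 + 2 + 1 = 5 transpositions — odd.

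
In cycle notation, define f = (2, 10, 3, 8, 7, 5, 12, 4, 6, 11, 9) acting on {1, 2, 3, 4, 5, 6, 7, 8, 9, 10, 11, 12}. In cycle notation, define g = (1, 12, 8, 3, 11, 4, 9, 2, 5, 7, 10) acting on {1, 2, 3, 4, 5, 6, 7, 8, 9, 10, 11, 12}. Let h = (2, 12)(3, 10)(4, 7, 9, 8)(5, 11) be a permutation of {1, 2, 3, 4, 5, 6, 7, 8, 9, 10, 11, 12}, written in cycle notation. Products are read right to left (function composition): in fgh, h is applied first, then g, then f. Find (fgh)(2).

(fgh)(2) = f(g(h(2))). h(2) = 12, then g(12) = 8, then f(8) = 7, so the result is 7.

7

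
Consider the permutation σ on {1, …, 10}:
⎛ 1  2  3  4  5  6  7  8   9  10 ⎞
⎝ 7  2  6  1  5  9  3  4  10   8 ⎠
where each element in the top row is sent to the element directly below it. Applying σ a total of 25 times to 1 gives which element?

7

Tracing 1 → 7 → … returns to 1 after 8 steps, so 1 lies in an 8-cycle (1 7 3 6 9 10 8 4).
On an 8-cycle, σ^8 is the identity, so σ^25 = σ^1 there (25 ≡ 1 mod 8).
Stepping 1 place around the cycle: 1 → 7.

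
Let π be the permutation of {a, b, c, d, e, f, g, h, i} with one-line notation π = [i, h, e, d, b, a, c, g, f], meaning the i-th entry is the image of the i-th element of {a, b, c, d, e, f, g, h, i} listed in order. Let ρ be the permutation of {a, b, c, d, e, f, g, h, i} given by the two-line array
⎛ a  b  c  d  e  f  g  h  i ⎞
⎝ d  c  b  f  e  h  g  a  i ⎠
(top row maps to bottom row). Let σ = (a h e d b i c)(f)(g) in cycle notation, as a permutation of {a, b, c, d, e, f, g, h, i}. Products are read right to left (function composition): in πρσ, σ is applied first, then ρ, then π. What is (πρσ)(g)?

c

Apply the permutations in order: σ(g) = g, then ρ(g) = g, then π(g) = c. So (πρσ)(g) = c.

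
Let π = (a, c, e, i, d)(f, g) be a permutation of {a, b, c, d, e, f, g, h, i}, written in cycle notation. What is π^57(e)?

d

e lies in the 5-cycle (a, c, e, i, d).
On a 5-cycle, π^5 is the identity, so π^57 = π^2 there (57 ≡ 2 mod 5).
Advancing 2 steps from e: e → i → d.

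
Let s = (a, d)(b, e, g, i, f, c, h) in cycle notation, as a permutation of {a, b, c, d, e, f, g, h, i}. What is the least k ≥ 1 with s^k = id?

The cycle type of s is (7, 2).
Since disjoint cycles commute, ord(s) = lcm(7, 2) = 14.

14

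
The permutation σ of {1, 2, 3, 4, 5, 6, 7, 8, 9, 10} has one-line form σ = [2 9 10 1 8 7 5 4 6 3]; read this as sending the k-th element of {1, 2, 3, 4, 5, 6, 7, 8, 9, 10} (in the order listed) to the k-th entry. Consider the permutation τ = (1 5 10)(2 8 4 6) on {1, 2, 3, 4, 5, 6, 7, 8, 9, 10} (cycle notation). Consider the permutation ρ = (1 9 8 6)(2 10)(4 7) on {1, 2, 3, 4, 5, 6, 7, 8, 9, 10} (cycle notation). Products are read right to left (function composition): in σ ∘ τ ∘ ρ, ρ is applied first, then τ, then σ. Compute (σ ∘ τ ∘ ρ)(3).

(σ ∘ τ ∘ ρ)(3) = σ(τ(ρ(3))). ρ(3) = 3, then τ(3) = 3, then σ(3) = 10, so the result is 10.

10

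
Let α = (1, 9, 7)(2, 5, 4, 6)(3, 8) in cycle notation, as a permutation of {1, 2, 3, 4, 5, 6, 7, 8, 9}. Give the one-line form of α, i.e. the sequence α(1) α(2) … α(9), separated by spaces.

Each element maps to the next entry in its cycle (wrapping to the front): 1↦9, 2↦5, 3↦8, 4↦6, 5↦4, 6↦2, 7↦1, 8↦3, 9↦7.
So the one-line form is 9 5 8 6 4 2 1 3 7.

9 5 8 6 4 2 1 3 7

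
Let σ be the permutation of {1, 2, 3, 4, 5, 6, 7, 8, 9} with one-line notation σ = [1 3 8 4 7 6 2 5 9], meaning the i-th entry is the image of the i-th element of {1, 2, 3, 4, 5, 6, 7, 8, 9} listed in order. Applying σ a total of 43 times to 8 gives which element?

Tracing 8 → 5 → … returns to 8 after 5 steps, so 8 lies in a 5-cycle (2, 3, 8, 5, 7).
Powers repeat with period 5 on this cycle, and 43 mod 5 = 3, so σ^43(8) = σ^3(8).
Stepping 3 places around the cycle: 8 → 5 → 7 → 2.

2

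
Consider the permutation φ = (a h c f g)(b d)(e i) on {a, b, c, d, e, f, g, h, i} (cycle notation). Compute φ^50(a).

a

a lies in the 5-cycle (a h c f g).
Since the cycle has length 5, φ^50 acts on it the same as φ^0 (50 mod 5 = 0).
So φ^50(a) = a.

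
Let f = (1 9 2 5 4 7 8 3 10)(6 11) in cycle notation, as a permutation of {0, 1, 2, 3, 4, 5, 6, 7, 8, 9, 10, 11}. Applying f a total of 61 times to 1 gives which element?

3

1 lies in the 9-cycle (1 9 2 5 4 7 8 3 10).
Since the cycle has length 9, f^61 acts on it the same as f^7 (61 mod 9 = 7).
Advancing 7 steps from 1: 1 → 9 → 2 → 5 → 4 → 7 → 8 → 3.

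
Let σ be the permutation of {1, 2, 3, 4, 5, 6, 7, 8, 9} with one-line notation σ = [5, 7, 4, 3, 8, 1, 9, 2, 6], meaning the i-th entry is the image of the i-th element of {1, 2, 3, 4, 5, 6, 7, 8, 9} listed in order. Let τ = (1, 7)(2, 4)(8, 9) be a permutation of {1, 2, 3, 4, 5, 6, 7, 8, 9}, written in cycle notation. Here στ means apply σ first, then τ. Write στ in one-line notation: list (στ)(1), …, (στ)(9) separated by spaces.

5 1 2 3 9 7 8 4 6

For each element, apply σ then τ: 1 → 5 → 5; 2 → 7 → 1; 3 → 4 → 2; 4 → 3 → 3; 5 → 8 → 9; 6 → 1 → 7; 7 → 9 → 8; 8 → 2 → 4; 9 → 6 → 6.
Collecting the images, στ = [5 1 2 3 9 7 8 4 6].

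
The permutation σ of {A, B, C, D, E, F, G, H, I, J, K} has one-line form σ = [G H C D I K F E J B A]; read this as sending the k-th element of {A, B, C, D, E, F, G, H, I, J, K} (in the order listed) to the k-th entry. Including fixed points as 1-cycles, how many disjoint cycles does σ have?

4

The cycle decomposition is (A, G, F, K)(B, H, E, I, J)(C)(D), which has 4 cycles (counting 1-cycles).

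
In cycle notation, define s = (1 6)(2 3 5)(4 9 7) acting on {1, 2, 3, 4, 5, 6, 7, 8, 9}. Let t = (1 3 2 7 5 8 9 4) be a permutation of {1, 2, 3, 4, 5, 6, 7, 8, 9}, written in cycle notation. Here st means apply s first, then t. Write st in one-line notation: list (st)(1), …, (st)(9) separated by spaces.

Chase each element through s then t: 1 → 6 → 6; 2 → 3 → 2; 3 → 5 → 8; 4 → 9 → 4; 5 → 2 → 7; 6 → 1 → 3; 7 → 4 → 1; 8 → 8 → 9; 9 → 7 → 5.
So st in one-line form is 6 2 8 4 7 3 1 9 5.

6 2 8 4 7 3 1 9 5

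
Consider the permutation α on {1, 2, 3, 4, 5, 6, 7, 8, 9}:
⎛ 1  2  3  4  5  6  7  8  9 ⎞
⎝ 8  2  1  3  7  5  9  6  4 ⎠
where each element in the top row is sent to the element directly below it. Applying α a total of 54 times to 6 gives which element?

Tracing 6 → 5 → … returns to 6 after 8 steps, so 6 lies in an 8-cycle (1, 8, 6, 5, 7, 9, 4, 3).
Since the cycle has length 8, α^54 acts on it the same as α^6 (54 mod 8 = 6).
Stepping 6 places around the cycle: 6 → 5 → 7 → 9 → 4 → 3 → 1.

1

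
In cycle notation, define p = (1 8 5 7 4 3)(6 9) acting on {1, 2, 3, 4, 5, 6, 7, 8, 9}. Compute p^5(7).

7 lies in the 6-cycle (1 8 5 7 4 3).
Advancing 5 steps from 7: 7 → 4 → 3 → 1 → 8 → 5.

5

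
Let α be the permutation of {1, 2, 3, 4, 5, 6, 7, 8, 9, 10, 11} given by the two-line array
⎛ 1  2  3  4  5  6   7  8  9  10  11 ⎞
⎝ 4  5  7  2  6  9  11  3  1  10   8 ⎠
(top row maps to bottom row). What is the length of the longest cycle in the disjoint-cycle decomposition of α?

Decomposing into disjoint cycles gives (1, 4, 2, 5, 6, 9)(3, 7, 11, 8); the longest has length 6.

6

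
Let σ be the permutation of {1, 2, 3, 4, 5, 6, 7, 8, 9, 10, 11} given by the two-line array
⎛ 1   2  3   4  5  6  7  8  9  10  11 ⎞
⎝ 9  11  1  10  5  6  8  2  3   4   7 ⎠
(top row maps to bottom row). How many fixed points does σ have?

The fixed points (elements with σ(x) = x) are {5, 6}, so there are 2.

2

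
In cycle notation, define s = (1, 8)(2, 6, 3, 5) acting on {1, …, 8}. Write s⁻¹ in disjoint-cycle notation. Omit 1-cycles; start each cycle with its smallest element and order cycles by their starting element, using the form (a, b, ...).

(1, 8)(2, 5, 3, 6)

The inverse reverses each cycle.
Reversing each cycle of s and rotating so the smallest element leads gives (1, 8)(2, 5, 3, 6).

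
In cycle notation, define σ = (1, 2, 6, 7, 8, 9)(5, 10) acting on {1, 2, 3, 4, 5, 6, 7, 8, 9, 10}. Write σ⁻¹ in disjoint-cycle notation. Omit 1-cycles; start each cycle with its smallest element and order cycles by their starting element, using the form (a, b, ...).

(1, 9, 8, 7, 6, 2)(5, 10)

Inverting a permutation written in cycle notation just reverses the order within every cycle.
After reversing and putting each cycle's least element first, σ⁻¹ = (1, 9, 8, 7, 6, 2)(5, 10).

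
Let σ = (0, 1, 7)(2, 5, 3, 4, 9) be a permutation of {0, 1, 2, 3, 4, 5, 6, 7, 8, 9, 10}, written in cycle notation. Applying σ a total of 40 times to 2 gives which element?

2

2 lies in the 5-cycle (2, 5, 3, 4, 9).
Since the cycle has length 5, σ^40 acts on it the same as σ^0 (40 mod 5 = 0).
So σ^40(2) = 2.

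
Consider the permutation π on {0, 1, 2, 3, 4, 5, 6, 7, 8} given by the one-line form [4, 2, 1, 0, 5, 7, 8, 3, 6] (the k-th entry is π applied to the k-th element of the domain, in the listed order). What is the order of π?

10

Decomposing into disjoint cycles gives cycle lengths 5, 2, 2.
Since disjoint cycles commute, ord(π) = lcm(5, 2, 2) = 10.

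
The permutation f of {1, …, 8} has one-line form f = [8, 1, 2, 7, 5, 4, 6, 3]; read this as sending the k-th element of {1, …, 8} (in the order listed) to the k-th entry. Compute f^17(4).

Tracing 4 → 7 → … returns to 4 after 3 steps, so 4 lies in a 3-cycle (4 7 6).
Powers repeat with period 3 on this cycle, and 17 mod 3 = 2, so f^17(4) = f^2(4).
Stepping 2 places around the cycle: 4 → 7 → 6.

6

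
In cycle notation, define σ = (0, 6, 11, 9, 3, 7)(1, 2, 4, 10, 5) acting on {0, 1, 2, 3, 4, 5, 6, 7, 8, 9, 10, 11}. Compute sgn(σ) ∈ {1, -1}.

The cycle lengths are 6, 5, 1.
A cycle is odd iff its length is even; σ has 1 even-length cycle, so sgn(σ) = (−1)^1 and σ is odd.

-1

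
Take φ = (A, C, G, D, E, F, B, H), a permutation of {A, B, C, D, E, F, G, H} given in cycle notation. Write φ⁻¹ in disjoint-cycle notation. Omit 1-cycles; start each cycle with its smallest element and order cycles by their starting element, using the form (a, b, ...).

(A, H, B, F, E, D, G, C)

If φ sends a → b within a cycle, φ⁻¹ sends b → a; equivalently, reverse each cycle.
Reversing each cycle of φ and rotating so the smallest element leads gives (A, H, B, F, E, D, G, C).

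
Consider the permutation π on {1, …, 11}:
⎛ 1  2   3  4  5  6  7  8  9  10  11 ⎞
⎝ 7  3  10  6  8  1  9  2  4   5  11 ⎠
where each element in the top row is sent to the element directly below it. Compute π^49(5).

10

Tracing 5 → 8 → … returns to 5 after 5 steps, so 5 lies in a 5-cycle (2 3 10 5 8).
On a 5-cycle, π^5 is the identity, so π^49 = π^4 there (49 ≡ 4 mod 5).
Advancing 4 steps from 5: 5 → 8 → 2 → 3 → 10.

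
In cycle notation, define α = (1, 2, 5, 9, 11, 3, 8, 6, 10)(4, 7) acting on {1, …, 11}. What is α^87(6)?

6 lies in the 9-cycle (1, 2, 5, 9, 11, 3, 8, 6, 10).
Since the cycle has length 9, α^87 acts on it the same as α^6 (87 mod 9 = 6).
Stepping 6 places around the cycle: 6 → 10 → 1 → 2 → 5 → 9 → 11.

11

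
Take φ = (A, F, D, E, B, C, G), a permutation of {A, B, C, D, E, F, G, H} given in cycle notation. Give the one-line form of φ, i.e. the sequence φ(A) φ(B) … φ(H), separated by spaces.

F C G E B D A H

Each element maps to the next entry in its cycle (wrapping to the front): A→F, B→C, C→G, D→E, E→B, F→D, G→A, H→H.
Listing these in domain order gives F C G E B D A H.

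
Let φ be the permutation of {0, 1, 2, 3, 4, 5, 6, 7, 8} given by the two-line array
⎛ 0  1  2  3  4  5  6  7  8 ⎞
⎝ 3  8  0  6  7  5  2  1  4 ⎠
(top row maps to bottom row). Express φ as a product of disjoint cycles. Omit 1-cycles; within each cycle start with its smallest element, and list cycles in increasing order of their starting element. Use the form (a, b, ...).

(0, 3, 6, 2)(1, 8, 4, 7)

From 0: 0 → 3 → 6 → 2 → 0, closing the cycle (0, 3, 6, 2).
Continuing from each remaining unvisited element yields (0, 3, 6, 2)(1, 8, 4, 7).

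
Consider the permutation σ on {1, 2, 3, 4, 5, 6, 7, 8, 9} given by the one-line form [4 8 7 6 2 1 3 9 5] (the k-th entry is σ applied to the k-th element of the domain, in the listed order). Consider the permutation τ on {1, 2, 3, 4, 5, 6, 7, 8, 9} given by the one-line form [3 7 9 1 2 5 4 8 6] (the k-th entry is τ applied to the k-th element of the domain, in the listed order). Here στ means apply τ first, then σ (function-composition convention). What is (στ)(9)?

1

τ(9) = 6, then σ(6) = 1; composing gives (στ)(9) = 1.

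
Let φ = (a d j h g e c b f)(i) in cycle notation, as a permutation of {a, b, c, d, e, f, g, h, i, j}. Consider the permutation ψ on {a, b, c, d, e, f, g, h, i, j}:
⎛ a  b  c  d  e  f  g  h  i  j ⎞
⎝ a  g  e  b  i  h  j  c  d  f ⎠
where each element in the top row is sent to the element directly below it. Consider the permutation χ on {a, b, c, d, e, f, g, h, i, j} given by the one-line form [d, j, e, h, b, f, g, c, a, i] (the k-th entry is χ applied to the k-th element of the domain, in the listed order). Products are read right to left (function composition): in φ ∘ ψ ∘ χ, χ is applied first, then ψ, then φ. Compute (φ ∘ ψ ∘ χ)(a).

f

Apply the permutations in order: χ(a) = d, then ψ(d) = b, then φ(b) = f. So (φ ∘ ψ ∘ χ)(a) = f.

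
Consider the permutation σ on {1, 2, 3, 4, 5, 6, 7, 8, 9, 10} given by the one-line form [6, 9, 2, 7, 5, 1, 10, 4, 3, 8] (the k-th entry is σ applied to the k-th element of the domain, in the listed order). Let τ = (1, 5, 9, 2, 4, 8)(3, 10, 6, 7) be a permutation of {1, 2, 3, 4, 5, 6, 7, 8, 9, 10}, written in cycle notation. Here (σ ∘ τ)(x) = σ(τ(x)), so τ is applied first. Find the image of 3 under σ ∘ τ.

8

(σ ∘ τ)(3) = σ(τ(3)). τ(3) = 10, then σ(10) = 8. So (σ ∘ τ)(3) = 8.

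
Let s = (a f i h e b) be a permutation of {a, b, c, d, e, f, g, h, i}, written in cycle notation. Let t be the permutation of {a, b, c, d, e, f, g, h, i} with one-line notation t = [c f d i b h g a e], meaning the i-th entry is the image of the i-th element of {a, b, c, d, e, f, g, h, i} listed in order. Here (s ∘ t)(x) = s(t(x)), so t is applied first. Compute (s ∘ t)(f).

(s ∘ t)(f) = s(t(f)). t(f) = h, then s(h) = e. So (s ∘ t)(f) = e.

e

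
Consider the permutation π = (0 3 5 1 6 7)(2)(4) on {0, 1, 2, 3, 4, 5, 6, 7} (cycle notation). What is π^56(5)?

5 lies in the 6-cycle (0 3 5 1 6 7).
On a 6-cycle, π^6 is the identity, so π^56 = π^2 there (56 ≡ 2 mod 6).
Stepping 2 places around the cycle: 5 → 1 → 6.

6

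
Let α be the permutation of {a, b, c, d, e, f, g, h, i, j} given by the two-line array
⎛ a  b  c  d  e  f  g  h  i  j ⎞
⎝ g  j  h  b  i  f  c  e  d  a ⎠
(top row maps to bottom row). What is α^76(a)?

e

Tracing a → g → … returns to a after 9 steps, so a lies in a 9-cycle (a g c h e i d b j).
Since the cycle has length 9, α^76 acts on it the same as α^4 (76 mod 9 = 4).
Stepping 4 places around the cycle: a → g → c → h → e.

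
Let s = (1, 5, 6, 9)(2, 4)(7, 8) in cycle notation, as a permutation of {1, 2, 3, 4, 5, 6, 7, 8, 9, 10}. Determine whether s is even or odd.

odd

The cycle lengths are 4, 2, 2, 1, 1.
A cycle of length ℓ contributes ℓ−1 transpositions, so s is a product of 3 + 1 + 1 = 5 transpositions — odd.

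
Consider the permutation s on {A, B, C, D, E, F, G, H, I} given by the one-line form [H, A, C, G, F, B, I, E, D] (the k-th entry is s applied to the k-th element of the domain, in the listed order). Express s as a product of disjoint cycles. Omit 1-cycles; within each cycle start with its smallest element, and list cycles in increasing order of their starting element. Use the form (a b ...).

(A H E F B)(D G I)

Start at A and follow images: A → H → E → F → B → A, giving the cycle (A H E F B).
Continuing from each remaining unvisited element yields (A H E F B)(D G I).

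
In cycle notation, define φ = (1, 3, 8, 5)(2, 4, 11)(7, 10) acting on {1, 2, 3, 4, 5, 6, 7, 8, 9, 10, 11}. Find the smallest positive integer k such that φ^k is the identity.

The disjoint cycles have lengths 4, 3, 2, 1, 1.
The order of φ is the least common multiple of its cycle lengths: lcm(4, 3, 2) = 12.

12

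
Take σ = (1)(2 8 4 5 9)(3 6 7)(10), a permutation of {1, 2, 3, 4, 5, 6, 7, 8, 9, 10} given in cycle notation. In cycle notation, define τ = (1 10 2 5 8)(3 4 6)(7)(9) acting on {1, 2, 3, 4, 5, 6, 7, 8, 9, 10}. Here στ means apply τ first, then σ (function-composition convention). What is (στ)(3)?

5

(στ)(3) = σ(τ(3)). τ(3) = 4, then σ(4) = 5. So (στ)(3) = 5.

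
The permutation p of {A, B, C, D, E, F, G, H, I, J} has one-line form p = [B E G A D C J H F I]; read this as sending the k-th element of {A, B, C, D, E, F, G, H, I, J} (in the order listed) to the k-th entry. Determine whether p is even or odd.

In disjoint-cycle form the cycle lengths are 5, 4, 1.
A cycle is odd iff its length is even; p has 1 even-length cycle, so sgn(p) = (−1)^1 and p is odd.

odd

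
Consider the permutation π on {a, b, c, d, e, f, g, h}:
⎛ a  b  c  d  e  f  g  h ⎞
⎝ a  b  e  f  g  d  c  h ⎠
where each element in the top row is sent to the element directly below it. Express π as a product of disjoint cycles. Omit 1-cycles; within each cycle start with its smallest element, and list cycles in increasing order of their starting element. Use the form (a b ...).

(c e g)(d f)

Iterating π from c gives c → e → g → c; that is the 3-cycle (c e g).
Continuing from each remaining unvisited element yields (c e g)(d f).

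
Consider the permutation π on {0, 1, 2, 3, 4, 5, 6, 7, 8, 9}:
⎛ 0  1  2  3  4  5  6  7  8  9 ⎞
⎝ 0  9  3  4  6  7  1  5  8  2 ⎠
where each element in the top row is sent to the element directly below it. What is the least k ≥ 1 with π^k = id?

Writing π as disjoint cycles, the cycle lengths are 6, 2, 1, 1.
Since disjoint cycles commute, ord(π) = lcm(6, 2) = 6.

6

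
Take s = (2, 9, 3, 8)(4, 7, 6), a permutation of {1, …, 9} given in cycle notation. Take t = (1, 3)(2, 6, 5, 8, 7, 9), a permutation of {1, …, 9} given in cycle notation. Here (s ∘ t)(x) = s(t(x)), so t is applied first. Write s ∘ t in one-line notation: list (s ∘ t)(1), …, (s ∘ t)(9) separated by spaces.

8 4 1 7 2 5 3 6 9

(s ∘ t)(x) = s(t(x)). Computing each image: s(t(1)) = s(3) = 8, s(t(2)) = s(6) = 4, s(t(3)) = s(1) = 1, s(t(4)) = s(4) = 7, s(t(5)) = s(8) = 2, s(t(6)) = s(5) = 5, s(t(7)) = s(9) = 3, s(t(8)) = s(7) = 6, s(t(9)) = s(2) = 9.
Hence s ∘ t = [8 4 1 7 2 5 3 6 9].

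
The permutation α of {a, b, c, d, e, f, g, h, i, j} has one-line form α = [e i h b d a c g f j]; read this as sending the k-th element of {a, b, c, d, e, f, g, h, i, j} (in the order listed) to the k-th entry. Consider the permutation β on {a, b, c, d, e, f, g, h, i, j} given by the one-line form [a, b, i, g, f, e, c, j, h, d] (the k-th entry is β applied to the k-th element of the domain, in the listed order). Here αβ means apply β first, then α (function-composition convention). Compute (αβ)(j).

First apply β: β(j) = d, then α(d) = b. Thus (αβ)(j) = b.

b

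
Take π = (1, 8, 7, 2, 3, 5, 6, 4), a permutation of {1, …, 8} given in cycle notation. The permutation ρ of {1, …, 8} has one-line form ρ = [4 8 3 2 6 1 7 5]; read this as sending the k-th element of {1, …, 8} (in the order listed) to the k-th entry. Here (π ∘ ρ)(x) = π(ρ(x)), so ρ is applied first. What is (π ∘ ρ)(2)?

First apply ρ: ρ(2) = 8, then π(8) = 7. Thus (π ∘ ρ)(2) = 7.

7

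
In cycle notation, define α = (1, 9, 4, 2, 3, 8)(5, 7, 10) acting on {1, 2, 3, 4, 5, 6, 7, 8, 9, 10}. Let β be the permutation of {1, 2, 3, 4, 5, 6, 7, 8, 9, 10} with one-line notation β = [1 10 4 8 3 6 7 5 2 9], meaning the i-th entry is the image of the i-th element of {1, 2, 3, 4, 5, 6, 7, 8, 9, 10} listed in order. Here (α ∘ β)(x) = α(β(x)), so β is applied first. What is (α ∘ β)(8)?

(α ∘ β)(8) = α(β(8)). β(8) = 5, then α(5) = 7. So (α ∘ β)(8) = 7.

7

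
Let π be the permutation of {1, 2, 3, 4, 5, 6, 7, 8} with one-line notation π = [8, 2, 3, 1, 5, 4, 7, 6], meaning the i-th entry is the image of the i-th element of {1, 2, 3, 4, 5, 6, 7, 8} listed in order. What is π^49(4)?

1

Tracing 4 → 1 → … returns to 4 after 4 steps, so 4 lies in a 4-cycle (1 8 6 4).
Since the cycle has length 4, π^49 acts on it the same as π^1 (49 mod 4 = 1).
Advancing 1 step from 4: 4 → 1.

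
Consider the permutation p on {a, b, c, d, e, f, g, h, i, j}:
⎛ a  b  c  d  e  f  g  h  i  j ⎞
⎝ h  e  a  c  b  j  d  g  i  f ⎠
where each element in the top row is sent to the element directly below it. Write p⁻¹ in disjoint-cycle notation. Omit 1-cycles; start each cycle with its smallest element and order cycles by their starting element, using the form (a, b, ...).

The cycle decomposition of p is (a, h, g, d, c)(b, e)(f, j).
The inverse reverses every cycle; in canonical form, p⁻¹ = (a, c, d, g, h)(b, e)(f, j).

(a, c, d, g, h)(b, e)(f, j)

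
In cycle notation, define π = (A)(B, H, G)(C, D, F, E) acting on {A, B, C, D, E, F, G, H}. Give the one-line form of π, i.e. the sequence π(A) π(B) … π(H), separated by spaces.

A H D F C E B G

Each element maps to the next entry in its cycle (wrapping to the front): A↦A, B↦H, C↦D, D↦F, E↦C, F↦E, G↦B, H↦G.
Listing these in domain order gives A H D F C E B G.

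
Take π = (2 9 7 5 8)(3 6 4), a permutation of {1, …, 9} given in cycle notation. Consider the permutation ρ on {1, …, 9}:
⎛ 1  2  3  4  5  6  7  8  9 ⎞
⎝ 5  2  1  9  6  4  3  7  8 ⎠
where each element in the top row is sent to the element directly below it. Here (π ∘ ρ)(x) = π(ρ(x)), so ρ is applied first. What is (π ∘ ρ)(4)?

ρ(4) = 9, then π(9) = 7; composing gives (π ∘ ρ)(4) = 7.

7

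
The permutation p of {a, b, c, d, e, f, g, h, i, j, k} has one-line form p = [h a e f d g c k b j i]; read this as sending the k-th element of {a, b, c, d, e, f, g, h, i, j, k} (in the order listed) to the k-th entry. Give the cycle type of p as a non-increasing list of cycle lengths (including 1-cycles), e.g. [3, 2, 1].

[5, 5, 1]

The disjoint cycles are (a, h, k, i, b)(c, e, d, f, g)(j), with lengths 5, 5, 1 in non-increasing order.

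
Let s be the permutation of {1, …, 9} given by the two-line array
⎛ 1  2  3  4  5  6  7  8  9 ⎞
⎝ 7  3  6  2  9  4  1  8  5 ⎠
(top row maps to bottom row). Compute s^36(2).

Tracing 2 → 3 → … returns to 2 after 4 steps, so 2 lies in a 4-cycle (2 3 6 4).
On a 4-cycle, s^4 is the identity, so s^36 = s^0 there (36 ≡ 0 mod 4).
So s^36(2) = 2.

2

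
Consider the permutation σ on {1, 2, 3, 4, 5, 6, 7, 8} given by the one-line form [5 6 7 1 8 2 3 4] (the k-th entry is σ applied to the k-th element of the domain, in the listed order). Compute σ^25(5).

8

Tracing 5 → 8 → … returns to 5 after 4 steps, so 5 lies in a 4-cycle (1 5 8 4).
Since the cycle has length 4, σ^25 acts on it the same as σ^1 (25 mod 4 = 1).
Advancing 1 step from 5: 5 → 8.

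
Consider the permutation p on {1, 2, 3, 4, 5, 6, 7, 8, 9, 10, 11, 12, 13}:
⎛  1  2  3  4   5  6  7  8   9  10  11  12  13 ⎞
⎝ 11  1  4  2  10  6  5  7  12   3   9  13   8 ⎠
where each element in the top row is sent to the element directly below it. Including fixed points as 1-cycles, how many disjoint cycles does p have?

2

The cycle decomposition is (1 11 9 12 13 8 7 5 10 3 4 2)(6), which has 2 cycles (counting 1-cycles).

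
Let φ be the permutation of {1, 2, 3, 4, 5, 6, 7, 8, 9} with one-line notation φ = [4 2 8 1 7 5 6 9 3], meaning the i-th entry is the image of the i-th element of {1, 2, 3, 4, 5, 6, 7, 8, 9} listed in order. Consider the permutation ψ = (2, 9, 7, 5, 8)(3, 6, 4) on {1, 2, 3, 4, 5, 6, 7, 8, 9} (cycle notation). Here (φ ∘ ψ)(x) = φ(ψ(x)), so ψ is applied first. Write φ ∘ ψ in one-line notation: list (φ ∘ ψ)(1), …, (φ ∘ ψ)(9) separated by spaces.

4 3 5 8 9 1 7 2 6

For each element, apply ψ then φ: 1 → 1 → 4; 2 → 9 → 3; 3 → 6 → 5; 4 → 3 → 8; 5 → 8 → 9; 6 → 4 → 1; 7 → 5 → 7; 8 → 2 → 2; 9 → 7 → 6.
Collecting the images, φ ∘ ψ = [4 3 5 8 9 1 7 2 6].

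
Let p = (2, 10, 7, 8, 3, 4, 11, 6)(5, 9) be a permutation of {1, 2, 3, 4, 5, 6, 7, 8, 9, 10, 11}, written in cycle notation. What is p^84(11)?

11 lies in the 8-cycle (2, 10, 7, 8, 3, 4, 11, 6).
Powers repeat with period 8 on this cycle, and 84 mod 8 = 4, so p^84(11) = p^4(11).
Advancing 4 steps from 11: 11 → 6 → 2 → 10 → 7.

7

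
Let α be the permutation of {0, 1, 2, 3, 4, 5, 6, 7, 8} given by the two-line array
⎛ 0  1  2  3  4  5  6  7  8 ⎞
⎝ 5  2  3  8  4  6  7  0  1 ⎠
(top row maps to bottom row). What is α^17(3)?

8

Tracing 3 → 8 → … returns to 3 after 4 steps, so 3 lies in a 4-cycle (1, 2, 3, 8).
Powers repeat with period 4 on this cycle, and 17 mod 4 = 1, so α^17(3) = α^1(3).
Stepping 1 place around the cycle: 3 → 8.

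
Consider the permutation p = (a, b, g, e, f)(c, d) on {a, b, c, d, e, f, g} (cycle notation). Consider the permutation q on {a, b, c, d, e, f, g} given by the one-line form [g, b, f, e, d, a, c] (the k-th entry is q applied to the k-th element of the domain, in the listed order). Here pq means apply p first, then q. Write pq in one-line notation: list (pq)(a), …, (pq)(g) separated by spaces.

(pq)(x) = q(p(x)). Computing each image: q(p(a)) = q(b) = b, q(p(b)) = q(g) = c, q(p(c)) = q(d) = e, q(p(d)) = q(c) = f, q(p(e)) = q(f) = a, q(p(f)) = q(a) = g, q(p(g)) = q(e) = d.
Hence pq = [b c e f a g d].

b c e f a g d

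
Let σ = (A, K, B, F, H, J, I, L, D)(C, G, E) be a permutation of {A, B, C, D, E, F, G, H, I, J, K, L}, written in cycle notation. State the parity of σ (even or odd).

The cycle lengths are 9, 3.
A cycle of length ℓ contributes ℓ−1 transpositions, so σ is a product of 8 + 2 = 10 transpositions — even.

even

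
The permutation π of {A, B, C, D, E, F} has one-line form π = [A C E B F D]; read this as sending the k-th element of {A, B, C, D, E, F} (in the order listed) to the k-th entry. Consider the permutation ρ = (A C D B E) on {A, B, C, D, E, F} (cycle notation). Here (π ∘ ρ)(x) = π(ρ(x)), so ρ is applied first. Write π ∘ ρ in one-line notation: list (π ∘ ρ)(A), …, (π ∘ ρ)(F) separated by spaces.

(π ∘ ρ)(x) = π(ρ(x)). Computing each image: π(ρ(A)) = π(C) = E, π(ρ(B)) = π(E) = F, π(ρ(C)) = π(D) = B, π(ρ(D)) = π(B) = C, π(ρ(E)) = π(A) = A, π(ρ(F)) = π(F) = D.
Hence π ∘ ρ = [E F B C A D].

E F B C A D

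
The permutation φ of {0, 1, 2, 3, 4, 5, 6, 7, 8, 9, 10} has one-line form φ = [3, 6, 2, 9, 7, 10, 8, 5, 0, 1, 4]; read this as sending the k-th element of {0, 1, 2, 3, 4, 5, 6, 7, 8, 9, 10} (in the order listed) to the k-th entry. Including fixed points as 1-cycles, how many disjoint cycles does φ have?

3

The cycle decomposition is (0, 3, 9, 1, 6, 8)(2)(4, 7, 5, 10), which has 3 cycles (counting 1-cycles).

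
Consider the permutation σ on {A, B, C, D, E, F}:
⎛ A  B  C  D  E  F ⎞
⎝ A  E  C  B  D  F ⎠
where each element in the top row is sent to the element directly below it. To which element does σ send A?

A

The entry below A in the array is A, so σ(A) = A.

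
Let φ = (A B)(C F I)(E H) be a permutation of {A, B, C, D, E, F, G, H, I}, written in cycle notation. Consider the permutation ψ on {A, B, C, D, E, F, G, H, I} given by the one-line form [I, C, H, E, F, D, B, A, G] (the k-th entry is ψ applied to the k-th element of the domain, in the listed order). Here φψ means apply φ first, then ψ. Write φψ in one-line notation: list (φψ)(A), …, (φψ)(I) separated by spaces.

C I D E A G B F H

For each element, apply φ then ψ: A → B → C; B → A → I; C → F → D; D → D → E; E → H → A; F → I → G; G → G → B; H → E → F; I → C → H.
So φψ in one-line form is C I D E A G B F H.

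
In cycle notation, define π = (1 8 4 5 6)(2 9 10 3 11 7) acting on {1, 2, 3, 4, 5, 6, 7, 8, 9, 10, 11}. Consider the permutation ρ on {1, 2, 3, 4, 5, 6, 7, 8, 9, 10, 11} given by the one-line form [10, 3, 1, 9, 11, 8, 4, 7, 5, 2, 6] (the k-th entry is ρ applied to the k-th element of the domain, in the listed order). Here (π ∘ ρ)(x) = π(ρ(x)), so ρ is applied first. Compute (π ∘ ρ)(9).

6

First apply ρ: ρ(9) = 5, then π(5) = 6. Thus (π ∘ ρ)(9) = 6.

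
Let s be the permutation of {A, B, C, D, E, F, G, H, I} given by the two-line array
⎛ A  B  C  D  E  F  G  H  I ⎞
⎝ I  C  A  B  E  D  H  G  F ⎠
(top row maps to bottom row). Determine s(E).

The entry below E in the array is E, so s(E) = E.

E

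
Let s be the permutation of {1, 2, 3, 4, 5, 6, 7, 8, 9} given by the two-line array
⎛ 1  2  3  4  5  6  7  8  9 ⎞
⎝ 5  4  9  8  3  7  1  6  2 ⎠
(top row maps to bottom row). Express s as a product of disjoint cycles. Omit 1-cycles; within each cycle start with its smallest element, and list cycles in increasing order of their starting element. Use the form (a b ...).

(1 5 3 9 2 4 8 6 7)

Iterating s from 1 gives 1 → 5 → 3 → 9 → 2 → 4 → 8 → 6 → 7 → 1; that is the 9-cycle (1 5 3 9 2 4 8 6 7).
Repeating from the next unused element and collecting all non-trivial cycles gives (1 5 3 9 2 4 8 6 7).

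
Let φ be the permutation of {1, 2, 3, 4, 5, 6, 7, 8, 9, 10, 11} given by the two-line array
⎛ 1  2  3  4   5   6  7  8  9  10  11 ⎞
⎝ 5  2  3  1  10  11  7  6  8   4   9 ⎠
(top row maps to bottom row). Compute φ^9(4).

1

Tracing 4 → 1 → … returns to 4 after 4 steps, so 4 lies in a 4-cycle (1 5 10 4).
Since the cycle has length 4, φ^9 acts on it the same as φ^1 (9 mod 4 = 1).
Advancing 1 step from 4: 4 → 1.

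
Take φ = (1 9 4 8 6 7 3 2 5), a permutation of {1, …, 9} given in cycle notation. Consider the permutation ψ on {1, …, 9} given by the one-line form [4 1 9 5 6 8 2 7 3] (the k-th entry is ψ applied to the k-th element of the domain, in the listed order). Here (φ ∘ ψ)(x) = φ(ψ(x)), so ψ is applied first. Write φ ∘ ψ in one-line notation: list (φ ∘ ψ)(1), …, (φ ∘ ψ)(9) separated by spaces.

Chase each element through ψ then φ: 1 → 4 → 8; 2 → 1 → 9; 3 → 9 → 4; 4 → 5 → 1; 5 → 6 → 7; 6 → 8 → 6; 7 → 2 → 5; 8 → 7 → 3; 9 → 3 → 2.
So φ ∘ ψ in one-line form is 8 9 4 1 7 6 5 3 2.

8 9 4 1 7 6 5 3 2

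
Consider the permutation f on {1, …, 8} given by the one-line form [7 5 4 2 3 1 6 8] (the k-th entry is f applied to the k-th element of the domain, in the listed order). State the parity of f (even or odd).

odd

In disjoint-cycle form the cycle lengths are 4, 3, 1.
A cycle is odd iff its length is even; f has 1 even-length cycle, so sgn(f) = (−1)^1 and f is odd.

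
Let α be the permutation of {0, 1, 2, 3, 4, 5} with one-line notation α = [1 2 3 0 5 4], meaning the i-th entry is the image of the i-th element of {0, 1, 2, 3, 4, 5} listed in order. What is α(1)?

2

1 is element number 2 of the domain, and entry number 2 of the one-line form is 2, so α(1) = 2.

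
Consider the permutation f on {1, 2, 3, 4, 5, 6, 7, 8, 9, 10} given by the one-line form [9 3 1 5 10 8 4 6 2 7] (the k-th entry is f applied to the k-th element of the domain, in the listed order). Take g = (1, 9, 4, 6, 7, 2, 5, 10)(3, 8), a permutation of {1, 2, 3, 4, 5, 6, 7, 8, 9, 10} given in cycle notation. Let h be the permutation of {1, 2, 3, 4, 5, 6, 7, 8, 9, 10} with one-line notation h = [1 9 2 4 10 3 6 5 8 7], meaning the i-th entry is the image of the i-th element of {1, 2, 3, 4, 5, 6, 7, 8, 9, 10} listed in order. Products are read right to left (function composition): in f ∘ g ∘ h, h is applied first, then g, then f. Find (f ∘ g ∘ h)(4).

8

Chase 4: h(4) = 4; g(4) = 6; f(6) = 8. Hence (f ∘ g ∘ h)(4) = 8.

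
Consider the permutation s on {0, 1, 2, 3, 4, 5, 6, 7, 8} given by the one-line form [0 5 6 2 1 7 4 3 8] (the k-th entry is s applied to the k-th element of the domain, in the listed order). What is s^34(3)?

7

Tracing 3 → 2 → … returns to 3 after 7 steps, so 3 lies in a 7-cycle (1 5 7 3 2 6 4).
On a 7-cycle, s^7 is the identity, so s^34 = s^6 there (34 ≡ 6 mod 7).
Stepping 6 places around the cycle: 3 → 2 → 6 → 4 → 1 → 5 → 7.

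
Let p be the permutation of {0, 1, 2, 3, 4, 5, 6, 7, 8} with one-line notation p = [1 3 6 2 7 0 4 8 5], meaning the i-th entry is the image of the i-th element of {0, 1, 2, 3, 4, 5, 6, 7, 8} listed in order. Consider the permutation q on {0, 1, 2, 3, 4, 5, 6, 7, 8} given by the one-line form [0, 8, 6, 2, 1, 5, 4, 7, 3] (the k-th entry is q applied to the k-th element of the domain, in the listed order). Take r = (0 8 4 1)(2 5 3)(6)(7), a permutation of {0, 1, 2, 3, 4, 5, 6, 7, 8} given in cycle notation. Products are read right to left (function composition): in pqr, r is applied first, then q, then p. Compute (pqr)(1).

Chase 1: r(1) = 0; q(0) = 0; p(0) = 1. Hence (pqr)(1) = 1.

1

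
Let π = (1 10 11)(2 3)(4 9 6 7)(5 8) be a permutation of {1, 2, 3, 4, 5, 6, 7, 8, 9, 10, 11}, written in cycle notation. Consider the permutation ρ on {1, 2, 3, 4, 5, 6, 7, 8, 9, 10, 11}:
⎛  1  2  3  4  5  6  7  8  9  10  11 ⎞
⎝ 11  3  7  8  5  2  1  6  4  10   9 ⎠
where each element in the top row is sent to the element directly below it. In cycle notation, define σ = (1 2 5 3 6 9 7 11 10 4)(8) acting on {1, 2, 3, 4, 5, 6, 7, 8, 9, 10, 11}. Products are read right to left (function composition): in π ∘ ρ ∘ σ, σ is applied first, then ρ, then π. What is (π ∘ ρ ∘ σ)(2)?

Apply the permutations in order: σ(2) = 5, then ρ(5) = 5, then π(5) = 8. So (π ∘ ρ ∘ σ)(2) = 8.

8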